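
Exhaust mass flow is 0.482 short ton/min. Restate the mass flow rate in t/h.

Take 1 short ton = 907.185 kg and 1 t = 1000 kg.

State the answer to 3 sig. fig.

0.482 short ton/min × 907.185 kg/short ton ÷ 60 s/min = 7.28772 kg/s
7.28772 kg/s ÷ 1000 kg/t × 3600 s/h = 26.2358 t/h

26.2 t/h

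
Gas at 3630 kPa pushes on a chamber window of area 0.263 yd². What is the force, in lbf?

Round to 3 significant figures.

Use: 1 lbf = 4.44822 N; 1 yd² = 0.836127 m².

3630 kPa × 1000 = 3.63×10⁶ Pa
0.263 yd² × 0.836127 = 0.219901 m²
F = P × A = 3.63×10⁶ Pa × 0.219901 m² = 798241 N
798241 N ÷ (4.44822 N/lbf) = 179452 lbf

1.79×10⁵ lbf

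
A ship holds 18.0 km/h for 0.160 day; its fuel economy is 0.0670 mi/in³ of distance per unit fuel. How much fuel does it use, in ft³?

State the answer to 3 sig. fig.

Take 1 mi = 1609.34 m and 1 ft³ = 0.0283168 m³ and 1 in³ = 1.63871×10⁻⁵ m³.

0.371 ft³

18.0 km/h → 5 m/s
0.160 day → 13824 s
d = v × t = 5 × 13824 = 69120 m
0.0670 mi/in³ → 6.57992×10⁶ m/m³
V = d / (distance per unit fuel) = 69120 / 6.57992×10⁶ = 0.0105047 m³
In ft³: 0.0105047 / 0.0283168 = 0.370971 ft³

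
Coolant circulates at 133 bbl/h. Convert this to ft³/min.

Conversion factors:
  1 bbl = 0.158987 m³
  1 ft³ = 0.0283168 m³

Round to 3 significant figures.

133 bbl/h × 0.158987 m³/bbl ÷ 3600 s/h = 0.00587369 m³/s
0.00587369 m³/s ÷ 0.0283168 m³/ft³ × 60 s/min = 12.4457 ft³/min

12.4 ft³/min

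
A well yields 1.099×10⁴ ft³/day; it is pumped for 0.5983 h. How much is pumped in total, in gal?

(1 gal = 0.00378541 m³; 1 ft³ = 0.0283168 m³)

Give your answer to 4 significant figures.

2049 gal

1.099×10⁴ ft³/day → 0.00360187 m³/s
0.5983 h → 2153.88 s
V = Q × t = 0.00360187 × 2153.88 = 7.758 m³
In gal: 7.758 / 0.00378541 = 2049.45 gal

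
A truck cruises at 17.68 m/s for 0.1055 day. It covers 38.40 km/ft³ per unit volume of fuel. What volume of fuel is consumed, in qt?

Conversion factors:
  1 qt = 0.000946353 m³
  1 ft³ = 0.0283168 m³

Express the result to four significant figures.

0.1055 day → 9115.2 s
d = v × t = 17.68 × 9115.2 = 161157 m
38.40 km/ft³ → 1.35609×10⁶ m/m³
V = d / (distance per unit fuel) = 161157 / 1.35609×10⁶ = 0.118839 m³
In qt: 0.118839 / 0.000946353 = 125.576 qt

125.6 qt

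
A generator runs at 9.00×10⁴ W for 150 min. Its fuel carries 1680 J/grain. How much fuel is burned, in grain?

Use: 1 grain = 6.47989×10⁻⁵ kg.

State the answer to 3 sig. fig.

4.82×10⁵ grain

150 min → 9000 s
E = P × t = 90000 × 9000 = 8.1×10⁸ J
1680 J/grain → 2.59264×10⁷ J/kg
m = E / e_s = 8.1×10⁸ / 2.59264×10⁷ = 31.2423 kg
In grain: 31.2423 / 6.47989×10⁻⁵ = 482142 grain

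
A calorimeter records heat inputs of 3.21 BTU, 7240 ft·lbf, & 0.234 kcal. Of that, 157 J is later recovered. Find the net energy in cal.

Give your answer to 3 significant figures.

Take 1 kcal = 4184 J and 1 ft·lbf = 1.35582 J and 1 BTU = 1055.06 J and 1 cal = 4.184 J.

3350 cal

3.21 BTU × 1055.06 → 3386.74 J
7240 ft·lbf × 1.35582 → 9816.14 J
0.234 kcal × 4184 → 979.056 J
157 J (already J)
Result: 3386.74 + 9816.14 + 979.056 − 157 = 14024.9 J
In cal: 14024.9 / 4.184 = 3352.03 cal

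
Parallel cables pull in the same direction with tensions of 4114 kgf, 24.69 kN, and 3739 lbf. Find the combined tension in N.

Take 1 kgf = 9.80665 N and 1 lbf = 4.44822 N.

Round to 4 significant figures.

4114 kgf × 9.80665 = 40344.6 N
24.69 kN × 1000 = 24690 N
3739 lbf × 4.44822 = 16631.9 N
Total: 40344.6 + 24690 + 16631.9 = 81666.5 N

8.167×10⁴ N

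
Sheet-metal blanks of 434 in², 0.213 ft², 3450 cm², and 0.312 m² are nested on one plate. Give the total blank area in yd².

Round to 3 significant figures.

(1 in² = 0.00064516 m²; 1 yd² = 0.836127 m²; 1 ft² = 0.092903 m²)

434 in² × 0.00064516 = 0.279999 m²
0.213 ft² × 0.092903 = 0.0197883 m²
3450 cm² × 0.0001 = 0.345 m²
0.312 m² (already m²)
Sum: 0.279999 + 0.0197883 + 0.345 + 0.312 = 0.956787 m²
In yd²: 0.956787 / 0.836127 = 1.14431 yd²

1.14 yd²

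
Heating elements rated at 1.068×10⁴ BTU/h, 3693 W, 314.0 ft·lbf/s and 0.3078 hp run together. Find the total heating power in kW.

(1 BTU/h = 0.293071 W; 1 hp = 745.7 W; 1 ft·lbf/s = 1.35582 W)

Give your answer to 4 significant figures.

1.068×10⁴ BTU/h × 0.293071 → 3130 W
3693 W (already W)
314.0 ft·lbf/s × 1.35582 → 425.727 W
0.3078 hp × 745.7 → 229.526 W
Sum: 3130 + 3693 + 425.727 + 229.526 = 7478.25 W
In kW: 7478.25 / 1000 = 7.47825 kW

7.478 kW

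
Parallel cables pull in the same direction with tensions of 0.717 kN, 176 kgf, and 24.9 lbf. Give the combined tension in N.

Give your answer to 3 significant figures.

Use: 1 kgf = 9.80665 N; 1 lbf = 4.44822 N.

2550 N

0.717 kN × 1000 = 717 N
176 kgf × 9.80665 = 1725.97 N
24.9 lbf × 4.44822 = 110.761 N
Total: 717 + 1725.97 + 110.761 = 2553.73 N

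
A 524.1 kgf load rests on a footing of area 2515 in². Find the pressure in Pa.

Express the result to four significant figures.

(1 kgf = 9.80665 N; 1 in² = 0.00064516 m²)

524.1 kgf × 9.80665 → 5139.67 N
2515 in² × 0.00064516 → 1.62258 m²
P = F / A = 5139.67 N / 1.62258 m² = 3167.59 Pa

3168 Pa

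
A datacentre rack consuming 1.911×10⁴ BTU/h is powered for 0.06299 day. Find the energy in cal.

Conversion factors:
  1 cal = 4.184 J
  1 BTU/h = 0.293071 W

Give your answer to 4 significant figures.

7.285×10⁶ cal

1.911×10⁴ BTU/h × 0.293071 → 5600.59 W
0.06299 day × 86400 → 5442.34 s
E = P × t = 5600.59 W × 5442.34 s = 3.04803×10⁷ J
3.04803×10⁷ J ÷ (4.184 J/cal) = 7.28497×10⁶ cal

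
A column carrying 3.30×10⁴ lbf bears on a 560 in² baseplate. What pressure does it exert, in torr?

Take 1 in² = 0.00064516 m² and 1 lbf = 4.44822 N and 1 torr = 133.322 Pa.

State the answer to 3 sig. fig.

3050 torr

3.30×10⁴ lbf × 4.44822 → 146791 N
560 in² × 0.00064516 → 0.36129 m²
P = F / A = 146791 N / 0.36129 m² = 406297 Pa
406297 Pa ÷ (133.322 Pa/torr) = 3047.49 torr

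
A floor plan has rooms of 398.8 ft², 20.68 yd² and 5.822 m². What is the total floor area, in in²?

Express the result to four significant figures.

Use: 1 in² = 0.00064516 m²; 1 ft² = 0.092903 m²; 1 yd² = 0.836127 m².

9.325×10⁴ in²

398.8 ft² × 0.092903 → 37.0497 m²
20.68 yd² × 0.836127 → 17.2911 m²
5.822 m² (already m²)
Sum: 37.0497 + 17.2911 + 5.822 = 60.1628 m²
In in²: 60.1628 / 0.00064516 = 93252.5 in²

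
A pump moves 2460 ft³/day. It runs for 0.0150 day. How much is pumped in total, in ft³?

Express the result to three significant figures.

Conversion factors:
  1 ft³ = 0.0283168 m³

2460 ft³/day → 8.06242×10⁻⁴ m³/s
0.0150 day → 1296 s
V = Q × t = 8.06242×10⁻⁴ × 1296 = 1.04489 m³
In ft³: 1.04489 / 0.0283168 = 36.9 ft³

36.9 ft³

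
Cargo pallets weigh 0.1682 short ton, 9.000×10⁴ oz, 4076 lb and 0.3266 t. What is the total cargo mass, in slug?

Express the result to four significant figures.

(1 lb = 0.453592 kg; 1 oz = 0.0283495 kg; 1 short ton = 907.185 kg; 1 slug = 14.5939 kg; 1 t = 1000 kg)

334.4 slug

0.1682 short ton × 907.185 = 152.589 kg
9.000×10⁴ oz × 0.0283495 = 2551.46 kg
4076 lb × 0.453592 = 1848.84 kg
0.3266 t × 1000 = 326.6 kg
Sum: 152.589 + 2551.46 + 1848.84 + 326.6 = 4879.49 kg
In slug: 4879.49 / 14.5939 = 334.351 slug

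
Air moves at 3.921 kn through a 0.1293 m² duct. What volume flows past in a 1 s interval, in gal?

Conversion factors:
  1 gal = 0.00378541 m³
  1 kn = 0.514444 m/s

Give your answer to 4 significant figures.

3.921 kn × 0.514444 = 2.01713 m/s
V = v × A × t = 2.01713 m/s × 0.1293 m² × 1 s = 0.260815 m³
0.260815 m³ ÷ (0.00378541 m³/gal) = 68.9001 gal

68.90 gal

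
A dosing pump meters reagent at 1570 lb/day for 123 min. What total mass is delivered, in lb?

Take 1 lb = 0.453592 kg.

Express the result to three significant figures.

134 lb

1570 lb/day → 0.00824235 kg/s
123 min → 7380 s
m = ṁ × t = 0.00824235 × 7380 = 60.8285 kg
In lb: 60.8285 / 0.453592 = 134.104 lb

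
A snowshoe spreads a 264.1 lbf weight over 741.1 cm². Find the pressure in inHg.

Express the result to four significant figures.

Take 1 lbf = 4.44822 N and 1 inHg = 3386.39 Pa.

264.1 lbf × 4.44822 → 1174.77 N
741.1 cm² × 0.0001 → 0.07411 m²
P = F / A = 1174.77 N / 0.07411 m² = 15851.7 Pa
15851.7 Pa ÷ (3386.39 Pa/inHg) = 4.681 inHg

4.681 inHg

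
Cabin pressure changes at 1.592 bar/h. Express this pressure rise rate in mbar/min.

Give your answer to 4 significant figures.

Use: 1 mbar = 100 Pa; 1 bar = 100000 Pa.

26.53 mbar/min

1.592 bar/h × 100000 Pa/bar ÷ 3600 s/h = 44.2222 Pa/s
44.2222 Pa/s ÷ 100 Pa/mbar × 60 s/min = 26.5333 mbar/min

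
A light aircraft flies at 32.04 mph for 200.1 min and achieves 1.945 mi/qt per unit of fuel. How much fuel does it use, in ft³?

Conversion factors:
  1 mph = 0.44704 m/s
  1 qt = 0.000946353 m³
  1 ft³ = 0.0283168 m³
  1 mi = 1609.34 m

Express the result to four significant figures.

1.836 ft³

32.04 mph → 14.3232 m/s
200.1 min → 12006 s
d = v × t = 14.3232 × 12006 = 171964 m
1.945 mi/qt → 3.30761×10⁶ m/m³
V = d / (distance per unit fuel) = 171964 / 3.30761×10⁶ = 0.0519904 m³
In ft³: 0.0519904 / 0.0283168 = 1.83603 ft³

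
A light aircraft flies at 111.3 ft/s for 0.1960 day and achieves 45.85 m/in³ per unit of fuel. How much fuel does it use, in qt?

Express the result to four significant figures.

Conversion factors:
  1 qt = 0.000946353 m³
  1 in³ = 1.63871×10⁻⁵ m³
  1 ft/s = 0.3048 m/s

111.3 ft/s → 33.9242 m/s
0.1960 day → 16934.4 s
d = v × t = 33.9242 × 16934.4 = 574486 m
45.85 m/in³ → 2.79793×10⁶ m/m³
V = d / (distance per unit fuel) = 574486 / 2.79793×10⁶ = 0.205325 m³
In qt: 0.205325 / 0.000946353 = 216.964 qt

217.0 qt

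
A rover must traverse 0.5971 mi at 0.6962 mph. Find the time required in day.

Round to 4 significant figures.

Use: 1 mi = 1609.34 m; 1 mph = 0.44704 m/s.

0.03574 day

0.5971 mi × 1609.34 → 960.937 m
0.6962 mph × 0.44704 → 0.311229 m/s
t = d / v = 960.937 m / 0.311229 m/s = 3087.56 s
3087.56 s ÷ (86400 s/day) = 0.0357356 day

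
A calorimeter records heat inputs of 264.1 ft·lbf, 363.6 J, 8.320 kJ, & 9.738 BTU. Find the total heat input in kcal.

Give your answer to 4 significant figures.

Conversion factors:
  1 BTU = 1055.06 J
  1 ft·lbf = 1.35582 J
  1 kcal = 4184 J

4.617 kcal

264.1 ft·lbf × 1.35582 = 358.072 J
363.6 J (already J)
8.320 kJ × 1000 = 8320 J
9.738 BTU × 1055.06 = 10274.2 J
Combined: 358.072 + 363.6 + 8320 + 10274.2 = 19315.9 J
In kcal: 19315.9 / 4184 = 4.61661 kcal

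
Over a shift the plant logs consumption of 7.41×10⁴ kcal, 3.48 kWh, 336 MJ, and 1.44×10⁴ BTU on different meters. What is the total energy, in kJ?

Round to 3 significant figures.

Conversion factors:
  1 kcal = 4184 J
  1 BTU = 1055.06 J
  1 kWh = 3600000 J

6.74×10⁵ kJ

7.41×10⁴ kcal × 4184 = 3.10034×10⁸ J
3.48 kWh × 3600000 = 1.2528×10⁷ J
336 MJ × 1000000 = 3.36×10⁸ J
1.44×10⁴ BTU × 1055.06 = 1.51929×10⁷ J
Combined: 3.10034×10⁸ + 1.2528×10⁷ + 3.36×10⁸ + 1.51929×10⁷ = 6.73755×10⁸ J
In kJ: 6.73755×10⁸ / 1000 = 673755 kJ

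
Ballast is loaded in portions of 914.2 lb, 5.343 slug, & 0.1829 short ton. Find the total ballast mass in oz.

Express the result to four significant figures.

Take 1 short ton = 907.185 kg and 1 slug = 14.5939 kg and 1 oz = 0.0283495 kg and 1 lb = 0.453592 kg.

2.323×10⁴ oz

914.2 lb × 0.453592 → 414.674 kg
5.343 slug × 14.5939 → 77.9752 kg
0.1829 short ton × 907.185 → 165.924 kg
Combined: 414.674 + 77.9752 + 165.924 = 658.573 kg
In oz: 658.573 / 0.0283495 = 23230.5 oz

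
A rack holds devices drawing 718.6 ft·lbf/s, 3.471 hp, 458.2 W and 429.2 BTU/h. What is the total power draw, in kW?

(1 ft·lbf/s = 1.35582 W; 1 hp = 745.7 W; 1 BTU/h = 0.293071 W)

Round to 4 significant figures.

718.6 ft·lbf/s × 1.35582 = 974.292 W
3.471 hp × 745.7 = 2588.32 W
458.2 W (already W)
429.2 BTU/h × 0.293071 = 125.786 W
Total: 974.292 + 2588.32 + 458.2 + 125.786 = 4146.6 W
In kW: 4146.6 / 1000 = 4.1466 kW

4.147 kW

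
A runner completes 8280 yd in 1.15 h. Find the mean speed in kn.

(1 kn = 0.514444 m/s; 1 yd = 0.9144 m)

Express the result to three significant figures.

8280 yd × 0.9144 = 7571.23 m
1.15 h × 3600 = 4140 s
v = d / t = 7571.23 m / 4140 s = 1.8288 m/s
1.8288 m/s ÷ (0.514444 m/s/kn) = 3.55491 kn

3.55 kn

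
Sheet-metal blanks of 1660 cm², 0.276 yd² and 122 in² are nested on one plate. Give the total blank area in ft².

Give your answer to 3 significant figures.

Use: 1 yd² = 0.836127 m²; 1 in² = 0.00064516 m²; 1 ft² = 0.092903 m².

1660 cm² × 0.0001 = 0.166 m²
0.276 yd² × 0.836127 = 0.230771 m²
122 in² × 0.00064516 = 0.0787095 m²
Sum: 0.166 + 0.230771 + 0.0787095 = 0.47548 m²
In ft²: 0.47548 / 0.092903 = 5.11803 ft²

5.12 ft²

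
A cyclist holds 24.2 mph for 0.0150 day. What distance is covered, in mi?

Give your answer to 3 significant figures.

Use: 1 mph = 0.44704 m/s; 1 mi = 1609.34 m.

24.2 mph × 0.44704 → 10.8184 m/s
0.0150 day × 86400 → 1296 s
d = v × t = 10.8184 m/s × 1296 s = 14020.6 m
14020.6 m ÷ (1609.34 m/mi) = 8.71202 mi

8.71 mi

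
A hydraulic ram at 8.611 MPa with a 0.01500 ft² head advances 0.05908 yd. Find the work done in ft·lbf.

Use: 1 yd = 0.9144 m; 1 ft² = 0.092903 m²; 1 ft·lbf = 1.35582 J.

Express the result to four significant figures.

478.1 ft·lbf

8.611 MPa → 8.611×10⁶ Pa
0.01500 ft² → 0.00139354 m²
F = P × A = 8.611×10⁶ × 0.00139354 = 11999.8 N
0.05908 yd → 0.0540228 m
W = F × d = 11999.8 × 0.0540228 = 648.263 J
In ft·lbf: 648.263 / 1.35582 = 478.134 ft·lbf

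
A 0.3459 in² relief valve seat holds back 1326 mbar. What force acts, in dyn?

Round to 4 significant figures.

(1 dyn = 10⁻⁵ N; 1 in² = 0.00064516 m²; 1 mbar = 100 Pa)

1326 mbar × 100 → 132600 Pa
0.3459 in² × 0.00064516 → 2.23161×10⁻⁴ m²
F = P × A = 132600 Pa × 2.23161×10⁻⁴ m² = 29.5911 N
29.5911 N ÷ (10⁻⁵ N/dyn) = 2.95911×10⁶ dyn

2.959×10⁶ dyn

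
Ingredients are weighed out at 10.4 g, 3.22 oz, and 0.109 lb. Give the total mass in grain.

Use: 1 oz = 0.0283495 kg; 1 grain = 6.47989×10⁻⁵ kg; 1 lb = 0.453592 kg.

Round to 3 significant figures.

2330 grain

10.4 g × 0.001 → 0.0104 kg
3.22 oz × 0.0283495 → 0.0912854 kg
0.109 lb × 0.453592 → 0.0494415 kg
Total: 0.0104 + 0.0912854 + 0.0494415 = 0.151127 kg
In grain: 0.151127 / 6.47989×10⁻⁵ = 2332.25 grain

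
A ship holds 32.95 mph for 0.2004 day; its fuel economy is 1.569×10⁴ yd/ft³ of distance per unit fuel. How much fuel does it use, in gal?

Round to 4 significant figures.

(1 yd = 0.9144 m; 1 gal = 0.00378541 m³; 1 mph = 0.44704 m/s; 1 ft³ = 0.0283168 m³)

133.0 gal

32.95 mph → 14.73 m/s
0.2004 day → 17314.6 s
d = v × t = 14.73 × 17314.6 = 255044 m
1.569×10⁴ yd/ft³ → 506658 m/m³
V = d / (distance per unit fuel) = 255044 / 506658 = 0.503385 m³
In gal: 0.503385 / 0.00378541 = 132.98 gal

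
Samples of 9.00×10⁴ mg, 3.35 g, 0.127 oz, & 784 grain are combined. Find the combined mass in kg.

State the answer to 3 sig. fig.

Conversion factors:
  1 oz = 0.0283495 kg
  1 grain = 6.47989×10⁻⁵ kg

0.148 kg

9.00×10⁴ mg × 10⁻⁶ = 0.09 kg
3.35 g × 0.001 = 0.00335 kg
0.127 oz × 0.0283495 = 0.00360039 kg
784 grain × 6.47989×10⁻⁵ = 0.0508023 kg
Combined: 0.09 + 0.00335 + 0.00360039 + 0.0508023 = 0.147753 kg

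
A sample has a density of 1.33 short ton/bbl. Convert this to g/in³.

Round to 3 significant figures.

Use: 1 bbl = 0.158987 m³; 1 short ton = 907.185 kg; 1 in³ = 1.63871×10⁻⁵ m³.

1.33 short ton/bbl × 907.185 kg/short ton ÷ 0.158987 m³/bbl = 7589.02 kg/m³
7589.02 kg/m³ ÷ 0.001 kg/g × 1.63871×10⁻⁵ m³/in³ = 124.362 g/in³

124 g/in³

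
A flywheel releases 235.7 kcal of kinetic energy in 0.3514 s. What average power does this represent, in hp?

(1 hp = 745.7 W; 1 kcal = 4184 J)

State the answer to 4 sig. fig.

3763 hp

235.7 kcal × 4184 = 986169 J
P = E / t = 986169 J / 0.3514 s = 2.8064×10⁶ W
2.8064×10⁶ W ÷ (745.7 W/hp) = 3763.44 hp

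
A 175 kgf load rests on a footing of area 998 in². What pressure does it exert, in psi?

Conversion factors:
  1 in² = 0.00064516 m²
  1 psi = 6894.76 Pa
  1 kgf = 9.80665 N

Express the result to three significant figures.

175 kgf × 9.80665 = 1716.16 N
998 in² × 0.00064516 = 0.64387 m²
P = F / A = 1716.16 N / 0.64387 m² = 2665.38 Pa
2665.38 Pa ÷ (6894.76 Pa/psi) = 0.386581 psi

0.387 psi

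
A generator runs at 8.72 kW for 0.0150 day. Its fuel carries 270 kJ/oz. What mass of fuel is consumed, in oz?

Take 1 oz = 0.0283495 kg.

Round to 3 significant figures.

8.72 kW → 8720 W
0.0150 day → 1296 s
E = P × t = 8720 × 1296 = 1.13011×10⁷ J
270 kJ/oz → 9.52398×10⁶ J/kg
m = E / e_s = 1.13011×10⁷ / 9.52398×10⁶ = 1.18659 kg
In oz: 1.18659 / 0.0283495 = 41.8558 oz

41.9 oz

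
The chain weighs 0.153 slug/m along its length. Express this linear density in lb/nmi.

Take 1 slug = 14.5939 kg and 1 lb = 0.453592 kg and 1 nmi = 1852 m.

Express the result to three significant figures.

9120 lb/nmi

0.153 slug/m × 14.5939 kg/slug = 2.23287 kg/m
2.23287 kg/m ÷ 0.453592 kg/lb × 1852 m/nmi = 9116.73 lb/nmi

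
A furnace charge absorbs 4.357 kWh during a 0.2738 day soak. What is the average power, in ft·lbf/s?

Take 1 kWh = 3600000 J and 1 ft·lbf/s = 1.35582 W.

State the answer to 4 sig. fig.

489.0 ft·lbf/s

4.357 kWh × 3600000 → 1.56852×10⁷ J
0.2738 day × 86400 → 23656.3 s
P = E / t = 1.56852×10⁷ J / 23656.3 s = 663.045 W
663.045 W ÷ (1.35582 W/ft·lbf/s) = 489.036 ft·lbf/s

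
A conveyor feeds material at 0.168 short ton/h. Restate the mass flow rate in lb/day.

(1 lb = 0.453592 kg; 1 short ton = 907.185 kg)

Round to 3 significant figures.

0.168 short ton/h × 907.185 kg/short ton ÷ 3600 s/h = 0.0423353 kg/s
0.0423353 kg/s ÷ 0.453592 kg/lb × 86400 s/day = 8064.01 lb/day

8060 lb/day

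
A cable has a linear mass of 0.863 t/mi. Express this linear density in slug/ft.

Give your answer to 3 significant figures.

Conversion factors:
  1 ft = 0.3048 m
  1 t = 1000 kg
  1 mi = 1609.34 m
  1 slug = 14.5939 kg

0.863 t/mi × 1000 kg/t ÷ 1609.34 m/mi = 0.536245 kg/m
0.536245 kg/m ÷ 14.5939 kg/slug × 0.3048 m/ft = 0.0111997 slug/ft

0.0112 slug/ft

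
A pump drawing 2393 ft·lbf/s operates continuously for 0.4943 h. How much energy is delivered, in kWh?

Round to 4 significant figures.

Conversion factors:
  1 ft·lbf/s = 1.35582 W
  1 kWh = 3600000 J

1.604 kWh

2393 ft·lbf/s × 1.35582 → 3244.48 W
0.4943 h × 3600 → 1779.48 s
E = P × t = 3244.48 W × 1779.48 s = 5.77349×10⁶ J
5.77349×10⁶ J ÷ (3600000 J/kWh) = 1.60375 kWh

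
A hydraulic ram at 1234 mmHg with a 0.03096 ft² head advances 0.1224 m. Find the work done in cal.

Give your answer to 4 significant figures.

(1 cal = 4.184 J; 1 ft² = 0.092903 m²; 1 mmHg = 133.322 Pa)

1234 mmHg → 164519 Pa
0.03096 ft² → 0.00287628 m²
F = P × A = 164519 × 0.00287628 = 473.203 N
W = F × d = 473.203 × 0.1224 = 57.92 J
In cal: 57.92 / 4.184 = 13.8432 cal

13.84 cal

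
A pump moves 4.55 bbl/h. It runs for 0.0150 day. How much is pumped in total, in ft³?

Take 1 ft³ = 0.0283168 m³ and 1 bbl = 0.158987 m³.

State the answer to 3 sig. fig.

4.55 bbl/h → 2.00942×10⁻⁴ m³/s
0.0150 day → 1296 s
V = Q × t = 2.00942×10⁻⁴ × 1296 = 0.260421 m³
In ft³: 0.260421 / 0.0283168 = 9.1967 ft³

9.20 ft³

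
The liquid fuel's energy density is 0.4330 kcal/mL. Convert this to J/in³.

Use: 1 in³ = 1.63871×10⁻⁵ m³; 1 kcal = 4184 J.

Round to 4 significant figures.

0.4330 kcal/mL × 4184 J/kcal ÷ 10⁻⁶ m³/mL = 1.81167×10⁹ J/m³
1.81167×10⁹ J/m³ × 1.63871×10⁻⁵ m³/in³ = 29688 J/in³

2.969×10⁴ J/in³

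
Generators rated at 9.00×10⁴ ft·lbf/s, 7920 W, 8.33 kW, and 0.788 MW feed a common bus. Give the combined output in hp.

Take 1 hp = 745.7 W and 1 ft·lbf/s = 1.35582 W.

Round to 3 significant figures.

1240 hp

9.00×10⁴ ft·lbf/s × 1.35582 → 122024 W
7920 W (already W)
8.33 kW × 1000 → 8330 W
0.788 MW × 1000000 → 788000 W
Combined: 122024 + 7920 + 8330 + 788000 = 926274 W
In hp: 926274 / 745.7 = 1242.15 hp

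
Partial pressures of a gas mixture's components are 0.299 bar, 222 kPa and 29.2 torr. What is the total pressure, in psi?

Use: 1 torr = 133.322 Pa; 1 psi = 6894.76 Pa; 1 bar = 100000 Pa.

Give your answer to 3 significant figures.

0.299 bar × 100000 → 29900 Pa
222 kPa × 1000 → 222000 Pa
29.2 torr × 133.322 → 3893 Pa
Sum: 29900 + 222000 + 3893 = 255793 Pa
In psi: 255793 / 6894.76 = 37.0996 psi

37.1 psi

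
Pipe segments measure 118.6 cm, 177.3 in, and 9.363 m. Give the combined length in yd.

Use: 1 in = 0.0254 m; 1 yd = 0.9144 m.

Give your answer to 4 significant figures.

118.6 cm × 0.01 → 1.186 m
177.3 in × 0.0254 → 4.50342 m
9.363 m (already m)
Sum: 1.186 + 4.50342 + 9.363 = 15.0524 m
In yd: 15.0524 / 0.9144 = 16.4615 yd

16.46 yd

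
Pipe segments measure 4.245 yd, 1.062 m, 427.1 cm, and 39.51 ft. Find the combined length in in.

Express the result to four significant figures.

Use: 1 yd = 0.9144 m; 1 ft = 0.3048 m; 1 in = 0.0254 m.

4.245 yd × 0.9144 → 3.88163 m
1.062 m (already m)
427.1 cm × 0.01 → 4.271 m
39.51 ft × 0.3048 → 12.0426 m
Total: 3.88163 + 1.062 + 4.271 + 12.0426 = 21.2572 m
In in: 21.2572 / 0.0254 = 836.898 in

836.9 in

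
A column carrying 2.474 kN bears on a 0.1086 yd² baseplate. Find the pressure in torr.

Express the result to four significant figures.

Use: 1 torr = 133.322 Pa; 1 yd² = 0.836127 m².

204.4 torr

2.474 kN × 1000 → 2474 N
0.1086 yd² × 0.836127 → 0.0908034 m²
P = F / A = 2474 N / 0.0908034 m² = 27245.7 Pa
27245.7 Pa ÷ (133.322 Pa/torr) = 204.36 torr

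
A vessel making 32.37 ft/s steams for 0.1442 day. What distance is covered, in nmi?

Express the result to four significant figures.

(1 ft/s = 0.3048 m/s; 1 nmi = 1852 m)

32.37 ft/s × 0.3048 → 9.86638 m/s
0.1442 day × 86400 → 12458.9 s
d = v × t = 9.86638 m/s × 12458.9 s = 122924 m
122924 m ÷ (1852 m/nmi) = 66.3737 nmi

66.37 nmi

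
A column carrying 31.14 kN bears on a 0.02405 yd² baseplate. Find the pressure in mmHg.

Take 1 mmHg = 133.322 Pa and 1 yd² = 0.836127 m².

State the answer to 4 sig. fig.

1.162×10⁴ mmHg

31.14 kN × 1000 → 31140 N
0.02405 yd² × 0.836127 → 0.0201089 m²
P = F / A = 31140 N / 0.0201089 m² = 1.54857×10⁶ Pa
1.54857×10⁶ Pa ÷ (133.322 Pa/mmHg) = 11615.3 mmHg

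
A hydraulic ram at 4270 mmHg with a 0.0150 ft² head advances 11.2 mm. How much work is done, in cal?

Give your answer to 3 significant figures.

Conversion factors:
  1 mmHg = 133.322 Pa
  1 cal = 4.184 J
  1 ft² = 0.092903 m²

2.12 cal

4270 mmHg → 569285 Pa
0.0150 ft² → 0.00139354 m²
F = P × A = 569285 × 0.00139354 = 793.321 N
11.2 mm → 0.0112 m
W = F × d = 793.321 × 0.0112 = 8.8852 J
In cal: 8.8852 / 4.184 = 2.12361 cal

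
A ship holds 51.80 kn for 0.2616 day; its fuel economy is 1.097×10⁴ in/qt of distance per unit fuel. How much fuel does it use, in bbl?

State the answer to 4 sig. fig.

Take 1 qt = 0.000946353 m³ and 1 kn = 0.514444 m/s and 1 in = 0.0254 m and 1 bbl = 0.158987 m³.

12.87 bbl

51.80 kn → 26.6482 m/s
0.2616 day → 22602.2 s
d = v × t = 26.6482 × 22602.2 = 602308 m
1.097×10⁴ in/qt → 294433 m/m³
V = d / (distance per unit fuel) = 602308 / 294433 = 2.04565 m³
In bbl: 2.04565 / 0.158987 = 12.8668 bbl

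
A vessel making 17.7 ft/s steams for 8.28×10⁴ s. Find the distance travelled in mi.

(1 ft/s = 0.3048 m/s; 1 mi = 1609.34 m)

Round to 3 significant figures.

17.7 ft/s × 0.3048 = 5.39496 m/s
d = v × t = 5.39496 m/s × 82800 s = 446703 m
446703 m ÷ (1609.34 m/mi) = 277.569 mi

278 mi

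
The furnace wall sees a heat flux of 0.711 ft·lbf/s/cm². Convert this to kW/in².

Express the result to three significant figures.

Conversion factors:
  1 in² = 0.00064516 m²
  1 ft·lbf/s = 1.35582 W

0.00622 kW/in²

0.711 ft·lbf/s/cm² × 1.35582 W/ft·lbf/s ÷ 0.0001 m²/cm² = 9639.88 W/m²
9639.88 W/m² ÷ 1000 W/kW × 0.00064516 m²/in² = 0.00621926 kW/in²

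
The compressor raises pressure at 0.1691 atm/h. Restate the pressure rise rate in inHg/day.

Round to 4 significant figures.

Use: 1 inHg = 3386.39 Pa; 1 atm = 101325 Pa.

0.1691 atm/h × 101325 Pa/atm ÷ 3600 s/h = 4.75946 Pa/s
4.75946 Pa/s ÷ 3386.39 Pa/inHg × 86400 s/day = 121.432 inHg/day

121.4 inHg/day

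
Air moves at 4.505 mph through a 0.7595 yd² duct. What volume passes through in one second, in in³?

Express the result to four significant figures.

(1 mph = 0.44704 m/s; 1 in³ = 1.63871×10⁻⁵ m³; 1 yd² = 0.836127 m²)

7.804×10⁴ in³

4.505 mph × 0.44704 → 2.01392 m/s
0.7595 yd² × 0.836127 → 0.635038 m²
V = v × A × t = 2.01392 m/s × 0.635038 m² × 1 s = 1.27892 m³
1.27892 m³ ÷ (1.63871×10⁻⁵ m³/in³) = 78044.3 in³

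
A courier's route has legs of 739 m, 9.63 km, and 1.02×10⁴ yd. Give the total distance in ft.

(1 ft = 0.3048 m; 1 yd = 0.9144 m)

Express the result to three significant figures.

739 m (already m)
9.63 km × 1000 → 9630 m
1.02×10⁴ yd × 0.9144 → 9326.88 m
Sum: 739 + 9630 + 9326.88 = 19695.9 m
In ft: 19695.9 / 0.3048 = 64619.1 ft

6.46×10⁴ ft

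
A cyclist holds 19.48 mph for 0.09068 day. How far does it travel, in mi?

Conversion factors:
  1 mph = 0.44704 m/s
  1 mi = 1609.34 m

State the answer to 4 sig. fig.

19.48 mph × 0.44704 = 8.70834 m/s
0.09068 day × 86400 = 7834.75 s
d = v × t = 8.70834 m/s × 7834.75 s = 68227.7 m
68227.7 m ÷ (1609.34 m/mi) = 42.3948 mi

42.39 mi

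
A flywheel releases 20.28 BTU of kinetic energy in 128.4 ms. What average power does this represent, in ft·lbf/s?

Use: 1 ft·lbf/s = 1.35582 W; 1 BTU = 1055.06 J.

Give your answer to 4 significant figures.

1.229×10⁵ ft·lbf/s

20.28 BTU × 1055.06 = 21396.6 J
128.4 ms × 0.001 = 0.1284 s
P = E / t = 21396.6 J / 0.1284 s = 166640 W
166640 W ÷ (1.35582 W/ft·lbf/s) = 122907 ft·lbf/s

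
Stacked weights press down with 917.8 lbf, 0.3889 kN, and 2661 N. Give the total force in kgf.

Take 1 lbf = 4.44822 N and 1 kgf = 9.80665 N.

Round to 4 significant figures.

917.8 lbf × 4.44822 → 4082.58 N
0.3889 kN × 1000 → 388.9 N
2661 N (already N)
Combined: 4082.58 + 388.9 + 2661 = 7132.48 N
In kgf: 7132.48 / 9.80665 = 727.311 kgf

727.3 kgf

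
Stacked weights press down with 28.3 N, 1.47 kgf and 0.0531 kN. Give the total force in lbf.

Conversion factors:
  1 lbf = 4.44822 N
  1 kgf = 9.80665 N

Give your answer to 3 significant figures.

28.3 N (already N)
1.47 kgf × 9.80665 = 14.4158 N
0.0531 kN × 1000 = 53.1 N
Sum: 28.3 + 14.4158 + 53.1 = 95.8158 N
In lbf: 95.8158 / 4.44822 = 21.5403 lbf

21.5 lbf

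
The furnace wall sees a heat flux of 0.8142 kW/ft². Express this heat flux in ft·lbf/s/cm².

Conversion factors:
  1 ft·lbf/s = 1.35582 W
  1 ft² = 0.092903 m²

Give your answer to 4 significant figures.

0.8142 kW/ft² × 1000 W/kW ÷ 0.092903 m²/ft² = 8763.98 W/m²
8763.98 W/m² ÷ 1.35582 W/ft·lbf/s × 0.0001 m²/cm² = 0.646397 ft·lbf/s/cm²

0.6464 ft·lbf/s/cm²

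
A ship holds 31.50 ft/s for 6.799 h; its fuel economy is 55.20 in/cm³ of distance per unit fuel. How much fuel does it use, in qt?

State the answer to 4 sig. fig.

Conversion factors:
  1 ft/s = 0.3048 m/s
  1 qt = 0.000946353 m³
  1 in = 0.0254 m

31.50 ft/s → 9.6012 m/s
6.799 h → 24476.4 s
d = v × t = 9.6012 × 24476.4 = 235003 m
55.20 in/cm³ → 1.40208×10⁶ m/m³
V = d / (distance per unit fuel) = 235003 / 1.40208×10⁶ = 0.16761 m³
In qt: 0.16761 / 0.000946353 = 177.112 qt

177.1 qt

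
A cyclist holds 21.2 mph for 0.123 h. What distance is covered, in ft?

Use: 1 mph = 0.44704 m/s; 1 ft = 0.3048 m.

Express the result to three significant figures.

21.2 mph × 0.44704 → 9.47725 m/s
0.123 h × 3600 → 442.8 s
d = v × t = 9.47725 m/s × 442.8 s = 4196.53 m
4196.53 m ÷ (0.3048 m/ft) = 13768.1 ft

1.38×10⁴ ft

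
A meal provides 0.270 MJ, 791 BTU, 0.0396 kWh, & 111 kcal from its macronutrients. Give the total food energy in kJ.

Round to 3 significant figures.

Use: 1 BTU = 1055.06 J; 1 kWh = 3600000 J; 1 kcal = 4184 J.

0.270 MJ × 1000000 → 270000 J
791 BTU × 1055.06 → 834552 J
0.0396 kWh × 3600000 → 142560 J
111 kcal × 4184 → 464424 J
Sum: 270000 + 834552 + 142560 + 464424 = 1.71154×10⁶ J
In kJ: 1.71154×10⁶ / 1000 = 1711.54 kJ

1710 kJ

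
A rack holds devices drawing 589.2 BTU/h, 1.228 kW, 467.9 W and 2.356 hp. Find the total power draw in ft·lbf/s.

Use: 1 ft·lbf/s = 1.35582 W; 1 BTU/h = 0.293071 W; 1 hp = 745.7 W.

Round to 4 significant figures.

589.2 BTU/h × 0.293071 = 172.677 W
1.228 kW × 1000 = 1228 W
467.9 W (already W)
2.356 hp × 745.7 = 1756.87 W
Total: 172.677 + 1228 + 467.9 + 1756.87 = 3625.45 W
In ft·lbf/s: 3625.45 / 1.35582 = 2673.99 ft·lbf/s

2674 ft·lbf/s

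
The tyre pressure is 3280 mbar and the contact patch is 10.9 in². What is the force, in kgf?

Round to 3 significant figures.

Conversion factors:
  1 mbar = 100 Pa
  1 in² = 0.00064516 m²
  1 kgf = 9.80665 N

235 kgf

3280 mbar × 100 → 328000 Pa
10.9 in² × 0.00064516 → 0.00703224 m²
F = P × A = 328000 Pa × 0.00703224 m² = 2306.57 N
2306.57 N ÷ (9.80665 N/kgf) = 235.205 kgf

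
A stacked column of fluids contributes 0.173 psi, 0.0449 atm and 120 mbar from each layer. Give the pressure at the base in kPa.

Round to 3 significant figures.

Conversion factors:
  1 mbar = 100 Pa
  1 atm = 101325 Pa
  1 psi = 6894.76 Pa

0.173 psi × 6894.76 = 1192.79 Pa
0.0449 atm × 101325 = 4549.49 Pa
120 mbar × 100 = 12000 Pa
Sum: 1192.79 + 4549.49 + 12000 = 17742.3 Pa
In kPa: 17742.3 / 1000 = 17.7423 kPa

17.7 kPa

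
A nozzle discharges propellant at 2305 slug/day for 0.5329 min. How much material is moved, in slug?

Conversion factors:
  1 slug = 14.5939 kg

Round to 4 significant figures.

2305 slug/day → 0.38934 kg/s
0.5329 min → 31.974 s
m = ṁ × t = 0.38934 × 31.974 = 12.4488 kg
In slug: 12.4488 / 14.5939 = 0.853014 slug

0.8530 slug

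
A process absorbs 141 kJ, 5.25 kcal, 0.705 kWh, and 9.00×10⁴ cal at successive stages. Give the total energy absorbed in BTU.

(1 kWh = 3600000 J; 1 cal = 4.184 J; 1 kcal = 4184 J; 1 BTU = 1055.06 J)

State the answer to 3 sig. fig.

2920 BTU

141 kJ × 1000 = 141000 J
5.25 kcal × 4184 = 21966 J
0.705 kWh × 3600000 = 2.538×10⁶ J
9.00×10⁴ cal × 4.184 = 376560 J
Combined: 141000 + 21966 + 2.538×10⁶ + 376560 = 3.07753×10⁶ J
In BTU: 3.07753×10⁶ / 1055.06 = 2916.92 BTU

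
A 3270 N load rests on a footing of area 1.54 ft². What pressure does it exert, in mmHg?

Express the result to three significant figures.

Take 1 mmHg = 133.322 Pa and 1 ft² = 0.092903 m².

1.54 ft² × 0.092903 = 0.143071 m²
P = F / A = 3270 N / 0.143071 m² = 22855.8 Pa
22855.8 Pa ÷ (133.322 Pa/mmHg) = 171.433 mmHg

171 mmHg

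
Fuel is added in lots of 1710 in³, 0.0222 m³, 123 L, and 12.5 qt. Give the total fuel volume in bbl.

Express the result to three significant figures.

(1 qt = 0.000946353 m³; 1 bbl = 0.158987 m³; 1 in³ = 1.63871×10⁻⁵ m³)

1.16 bbl

1710 in³ × 1.63871×10⁻⁵ = 0.0280219 m³
0.0222 m³ (already m³)
123 L × 0.001 = 0.123 m³
12.5 qt × 0.000946353 = 0.0118294 m³
Combined: 0.0280219 + 0.0222 + 0.123 + 0.0118294 = 0.185051 m³
In bbl: 0.185051 / 0.158987 = 1.16394 bbl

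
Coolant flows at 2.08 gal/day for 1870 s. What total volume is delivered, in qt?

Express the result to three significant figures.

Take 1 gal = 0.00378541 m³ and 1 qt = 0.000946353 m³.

0.180 qt

2.08 gal/day → 9.11302×10⁻⁸ m³/s
V = Q × t = 9.11302×10⁻⁸ × 1870 = 1.70413×10⁻⁴ m³
In qt: 1.70413×10⁻⁴ / 0.000946353 = 0.180073 qt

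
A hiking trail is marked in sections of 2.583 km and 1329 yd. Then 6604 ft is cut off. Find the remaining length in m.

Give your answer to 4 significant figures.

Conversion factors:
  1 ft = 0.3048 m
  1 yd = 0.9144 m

2.583 km × 1000 → 2583 m
1329 yd × 0.9144 → 1215.24 m
6604 ft × 0.3048 → 2012.9 m
Sum: 2583 + 1215.24 − 2012.9 = 1785.34 m

1785 m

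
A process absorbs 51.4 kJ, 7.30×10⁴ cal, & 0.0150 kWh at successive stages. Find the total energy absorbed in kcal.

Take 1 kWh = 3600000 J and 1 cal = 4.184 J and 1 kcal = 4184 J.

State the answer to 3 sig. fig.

51.4 kJ × 1000 = 51400 J
7.30×10⁴ cal × 4.184 = 305432 J
0.0150 kWh × 3600000 = 54000 J
Sum: 51400 + 305432 + 54000 = 410832 J
In kcal: 410832 / 4184 = 98.1912 kcal

98.2 kcal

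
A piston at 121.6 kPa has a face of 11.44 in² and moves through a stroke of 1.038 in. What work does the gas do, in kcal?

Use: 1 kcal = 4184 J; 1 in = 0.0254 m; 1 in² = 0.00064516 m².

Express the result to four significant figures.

121.6 kPa → 121600 Pa
11.44 in² → 0.00738063 m²
F = P × A = 121600 × 0.00738063 = 897.485 N
1.038 in → 0.0263652 m
W = F × d = 897.485 × 0.0263652 = 23.6624 J
In kcal: 23.6624 / 4184 = 0.00565545 kcal

0.005655 kcal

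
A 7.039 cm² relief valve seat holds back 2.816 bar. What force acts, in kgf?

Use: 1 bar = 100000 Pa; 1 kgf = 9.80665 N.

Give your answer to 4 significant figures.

2.816 bar × 100000 → 281600 Pa
7.039 cm² × 0.0001 → 7.039×10⁻⁴ m²
F = P × A = 281600 Pa × 7.039×10⁻⁴ m² = 198.218 N
198.218 N ÷ (9.80665 N/kgf) = 20.2126 kgf

20.21 kgf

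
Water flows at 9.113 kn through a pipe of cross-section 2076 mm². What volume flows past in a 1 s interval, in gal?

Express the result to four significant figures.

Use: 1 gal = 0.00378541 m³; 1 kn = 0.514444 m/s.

2.571 gal

9.113 kn × 0.514444 = 4.68813 m/s
2076 mm² × 10⁻⁶ = 0.002076 m²
V = v × A × t = 4.68813 m/s × 0.002076 m² × 1 s = 0.00973256 m³
0.00973256 m³ ÷ (0.00378541 m³/gal) = 2.57107 gal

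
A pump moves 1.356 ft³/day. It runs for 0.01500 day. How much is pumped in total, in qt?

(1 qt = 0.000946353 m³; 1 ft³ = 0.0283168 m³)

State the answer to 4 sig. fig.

0.6086 qt

1.356 ft³/day → 4.44416×10⁻⁷ m³/s
0.01500 day → 1296 s
V = Q × t = 4.44416×10⁻⁷ × 1296 = 5.75963×10⁻⁴ m³
In qt: 5.75963×10⁻⁴ / 0.000946353 = 0.608613 qt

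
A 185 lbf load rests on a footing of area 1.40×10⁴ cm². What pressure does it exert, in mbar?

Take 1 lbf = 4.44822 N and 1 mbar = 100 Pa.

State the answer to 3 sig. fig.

185 lbf × 4.44822 = 822.921 N
1.40×10⁴ cm² × 0.0001 = 1.4 m²
P = F / A = 822.921 N / 1.4 m² = 587.801 Pa
587.801 Pa ÷ (100 Pa/mbar) = 5.87801 mbar

5.88 mbar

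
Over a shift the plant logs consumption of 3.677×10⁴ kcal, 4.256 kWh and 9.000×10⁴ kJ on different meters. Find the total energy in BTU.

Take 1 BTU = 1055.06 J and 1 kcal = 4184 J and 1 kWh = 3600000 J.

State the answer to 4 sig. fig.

2.456×10⁵ BTU

3.677×10⁴ kcal × 4184 → 1.53846×10⁸ J
4.256 kWh × 3600000 → 1.53216×10⁷ J
9.000×10⁴ kJ × 1000 → 9×10⁷ J
Combined: 1.53846×10⁸ + 1.53216×10⁷ + 9×10⁷ = 2.59168×10⁸ J
In BTU: 2.59168×10⁸ / 1055.06 = 245643 BTU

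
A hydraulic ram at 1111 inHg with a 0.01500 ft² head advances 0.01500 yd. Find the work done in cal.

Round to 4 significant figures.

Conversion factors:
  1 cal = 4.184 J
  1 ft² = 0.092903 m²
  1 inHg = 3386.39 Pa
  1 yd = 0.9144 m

1111 inHg → 3.76228×10⁶ Pa
0.01500 ft² → 0.00139354 m²
F = P × A = 3.76228×10⁶ × 0.00139354 = 5242.89 N
0.01500 yd → 0.013716 m
W = F × d = 5242.89 × 0.013716 = 71.9115 J
In cal: 71.9115 / 4.184 = 17.1873 cal

17.19 cal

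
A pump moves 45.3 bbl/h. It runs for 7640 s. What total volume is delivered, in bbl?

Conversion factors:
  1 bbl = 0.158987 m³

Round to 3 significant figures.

45.3 bbl/h → 0.00200059 m³/s
V = Q × t = 0.00200059 × 7640 = 15.2845 m³
In bbl: 15.2845 / 0.158987 = 96.1368 bbl

96.1 bbl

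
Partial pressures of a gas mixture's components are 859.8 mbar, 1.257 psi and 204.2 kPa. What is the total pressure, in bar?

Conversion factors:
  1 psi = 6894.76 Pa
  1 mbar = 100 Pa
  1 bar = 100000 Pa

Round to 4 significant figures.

2.988 bar

859.8 mbar × 100 → 85980 Pa
1.257 psi × 6894.76 → 8666.71 Pa
204.2 kPa × 1000 → 204200 Pa
Combined: 85980 + 8666.71 + 204200 = 298847 Pa
In bar: 298847 / 100000 = 2.98847 bar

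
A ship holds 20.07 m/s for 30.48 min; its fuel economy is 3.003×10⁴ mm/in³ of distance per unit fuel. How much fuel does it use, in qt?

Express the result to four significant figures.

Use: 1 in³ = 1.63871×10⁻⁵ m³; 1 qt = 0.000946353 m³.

30.48 min → 1828.8 s
d = v × t = 20.07 × 1828.8 = 36704 m
3.003×10⁴ mm/in³ → 1.83254×10⁶ m/m³
V = d / (distance per unit fuel) = 36704 / 1.83254×10⁶ = 0.020029 m³
In qt: 0.020029 / 0.000946353 = 21.1644 qt

21.16 qt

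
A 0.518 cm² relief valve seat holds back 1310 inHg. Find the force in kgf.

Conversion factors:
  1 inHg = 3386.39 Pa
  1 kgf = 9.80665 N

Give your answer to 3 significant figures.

23.4 kgf

1310 inHg × 3386.39 → 4.43617×10⁶ Pa
0.518 cm² × 0.0001 → 5.18×10⁻⁵ m²
F = P × A = 4.43617×10⁶ Pa × 5.18×10⁻⁵ m² = 229.794 N
229.794 N ÷ (9.80665 N/kgf) = 23.4325 kgf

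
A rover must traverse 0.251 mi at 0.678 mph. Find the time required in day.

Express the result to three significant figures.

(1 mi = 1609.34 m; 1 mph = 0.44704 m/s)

0.0154 day

0.251 mi × 1609.34 → 403.944 m
0.678 mph × 0.44704 → 0.303093 m/s
t = d / v = 403.944 m / 0.303093 m/s = 1332.74 s
1332.74 s ÷ (86400 s/day) = 0.0154252 day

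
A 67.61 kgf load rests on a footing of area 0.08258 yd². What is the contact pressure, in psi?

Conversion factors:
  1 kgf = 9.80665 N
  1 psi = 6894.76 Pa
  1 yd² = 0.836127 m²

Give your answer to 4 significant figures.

67.61 kgf × 9.80665 → 663.028 N
0.08258 yd² × 0.836127 → 0.0690474 m²
P = F / A = 663.028 N / 0.0690474 m² = 9602.5 Pa
9602.5 Pa ÷ (6894.76 Pa/psi) = 1.39272 psi

1.393 psi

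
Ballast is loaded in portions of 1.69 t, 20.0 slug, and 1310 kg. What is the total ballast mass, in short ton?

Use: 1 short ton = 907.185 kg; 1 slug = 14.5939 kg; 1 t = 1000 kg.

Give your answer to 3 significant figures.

3.63 short ton

1.69 t × 1000 → 1690 kg
20.0 slug × 14.5939 → 291.878 kg
1310 kg (already kg)
Combined: 1690 + 291.878 + 1310 = 3291.88 kg
In short ton: 3291.88 / 907.185 = 3.62868 short ton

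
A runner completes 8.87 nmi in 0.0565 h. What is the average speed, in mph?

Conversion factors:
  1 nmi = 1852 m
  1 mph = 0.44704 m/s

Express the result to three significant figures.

181 mph

8.87 nmi × 1852 = 16427.2 m
0.0565 h × 3600 = 203.4 s
v = d / t = 16427.2 m / 203.4 s = 80.763 m/s
80.763 m/s ÷ (0.44704 m/s/mph) = 180.662 mph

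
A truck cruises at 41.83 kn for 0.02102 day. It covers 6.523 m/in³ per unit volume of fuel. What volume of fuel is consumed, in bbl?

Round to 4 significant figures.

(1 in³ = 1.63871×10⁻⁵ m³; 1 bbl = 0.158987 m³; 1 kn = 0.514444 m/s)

0.6175 bbl

41.83 kn → 21.5192 m/s
0.02102 day → 1816.13 s
d = v × t = 21.5192 × 1816.13 = 39081.7 m
6.523 m/in³ → 398057 m/m³
V = d / (distance per unit fuel) = 39081.7 / 398057 = 0.0981812 m³
In bbl: 0.0981812 / 0.158987 = 0.617542 bbl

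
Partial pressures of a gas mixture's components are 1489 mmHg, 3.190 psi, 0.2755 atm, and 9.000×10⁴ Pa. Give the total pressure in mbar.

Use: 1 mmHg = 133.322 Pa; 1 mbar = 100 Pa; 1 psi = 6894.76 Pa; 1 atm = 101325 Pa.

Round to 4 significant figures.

1489 mmHg × 133.322 = 198516 Pa
3.190 psi × 6894.76 = 21994.3 Pa
0.2755 atm × 101325 = 27915 Pa
9.000×10⁴ Pa (already Pa)
Combined: 198516 + 21994.3 + 27915 + 90000 = 338425 Pa
In mbar: 338425 / 100 = 3384.25 mbar

3384 mbar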